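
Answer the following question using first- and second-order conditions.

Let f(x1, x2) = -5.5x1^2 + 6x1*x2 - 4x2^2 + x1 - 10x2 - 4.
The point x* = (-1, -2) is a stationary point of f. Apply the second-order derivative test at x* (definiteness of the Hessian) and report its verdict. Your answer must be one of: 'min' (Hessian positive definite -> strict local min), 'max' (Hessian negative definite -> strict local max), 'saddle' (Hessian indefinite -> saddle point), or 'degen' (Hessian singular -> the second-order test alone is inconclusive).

Compute the Hessian H = grad^2 f:
  H = [[-11, 6], [6, -8]]
Verify stationarity: grad f(x*) = H x* + g = (0, 0).
Eigenvalues of H: -15.6847, -3.3153.
Both eigenvalues < 0, so H is negative definite -> x* is a strict local max.

max


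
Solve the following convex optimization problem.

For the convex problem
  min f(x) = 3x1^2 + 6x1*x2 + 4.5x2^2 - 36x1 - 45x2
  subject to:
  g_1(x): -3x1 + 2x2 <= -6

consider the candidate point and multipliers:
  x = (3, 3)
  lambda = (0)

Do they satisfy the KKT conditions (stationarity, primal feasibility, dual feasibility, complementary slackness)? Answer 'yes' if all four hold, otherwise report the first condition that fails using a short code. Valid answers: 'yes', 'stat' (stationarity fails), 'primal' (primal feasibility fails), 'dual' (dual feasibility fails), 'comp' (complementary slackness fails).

Gradient of f: grad f(x) = Q x + c = (0, 0)
Constraint values g_i(x) = a_i^T x - b_i:
  g_1((3, 3)) = 3
Stationarity residual: grad f(x) + sum_i lambda_i a_i = (0, 0)
  -> stationarity OK
Primal feasibility (all g_i <= 0): FAILS
Dual feasibility (all lambda_i >= 0): OK
Complementary slackness (lambda_i * g_i(x) = 0 for all i): OK

Verdict: the first failing condition is primal_feasibility -> primal.

primal


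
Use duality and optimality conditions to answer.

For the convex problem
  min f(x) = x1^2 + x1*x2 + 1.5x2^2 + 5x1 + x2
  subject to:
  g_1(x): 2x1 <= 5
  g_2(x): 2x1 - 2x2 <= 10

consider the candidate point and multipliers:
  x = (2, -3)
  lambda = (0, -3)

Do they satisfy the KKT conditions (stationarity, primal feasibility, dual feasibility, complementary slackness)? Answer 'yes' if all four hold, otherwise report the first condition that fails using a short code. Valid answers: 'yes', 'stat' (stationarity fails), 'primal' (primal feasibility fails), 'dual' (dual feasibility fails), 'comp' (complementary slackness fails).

Gradient of f: grad f(x) = Q x + c = (6, -6)
Constraint values g_i(x) = a_i^T x - b_i:
  g_1((2, -3)) = -1
  g_2((2, -3)) = 0
Stationarity residual: grad f(x) + sum_i lambda_i a_i = (0, 0)
  -> stationarity OK
Primal feasibility (all g_i <= 0): OK
Dual feasibility (all lambda_i >= 0): FAILS
Complementary slackness (lambda_i * g_i(x) = 0 for all i): OK

Verdict: the first failing condition is dual_feasibility -> dual.

dual


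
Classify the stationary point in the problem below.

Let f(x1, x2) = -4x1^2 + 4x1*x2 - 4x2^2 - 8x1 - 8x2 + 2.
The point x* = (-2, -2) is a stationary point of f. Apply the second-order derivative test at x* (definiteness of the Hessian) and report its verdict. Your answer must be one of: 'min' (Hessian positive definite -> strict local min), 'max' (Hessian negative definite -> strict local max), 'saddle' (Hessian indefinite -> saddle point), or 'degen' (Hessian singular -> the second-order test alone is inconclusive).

Compute the Hessian H = grad^2 f:
  H = [[-8, 4], [4, -8]]
Verify stationarity: grad f(x*) = H x* + g = (0, 0).
Eigenvalues of H: -12, -4.
Both eigenvalues < 0, so H is negative definite -> x* is a strict local max.

max


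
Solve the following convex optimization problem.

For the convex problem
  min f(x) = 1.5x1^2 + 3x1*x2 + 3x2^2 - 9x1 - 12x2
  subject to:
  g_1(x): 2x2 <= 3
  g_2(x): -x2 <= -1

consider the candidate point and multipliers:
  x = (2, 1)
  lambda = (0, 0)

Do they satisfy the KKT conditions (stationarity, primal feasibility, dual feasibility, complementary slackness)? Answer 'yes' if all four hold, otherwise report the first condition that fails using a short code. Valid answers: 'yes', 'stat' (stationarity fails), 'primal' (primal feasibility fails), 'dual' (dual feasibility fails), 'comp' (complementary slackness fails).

Gradient of f: grad f(x) = Q x + c = (0, 0)
Constraint values g_i(x) = a_i^T x - b_i:
  g_1((2, 1)) = -1
  g_2((2, 1)) = 0
Stationarity residual: grad f(x) + sum_i lambda_i a_i = (0, 0)
  -> stationarity OK
Primal feasibility (all g_i <= 0): OK
Dual feasibility (all lambda_i >= 0): OK
Complementary slackness (lambda_i * g_i(x) = 0 for all i): OK

Verdict: yes, KKT holds.

yes


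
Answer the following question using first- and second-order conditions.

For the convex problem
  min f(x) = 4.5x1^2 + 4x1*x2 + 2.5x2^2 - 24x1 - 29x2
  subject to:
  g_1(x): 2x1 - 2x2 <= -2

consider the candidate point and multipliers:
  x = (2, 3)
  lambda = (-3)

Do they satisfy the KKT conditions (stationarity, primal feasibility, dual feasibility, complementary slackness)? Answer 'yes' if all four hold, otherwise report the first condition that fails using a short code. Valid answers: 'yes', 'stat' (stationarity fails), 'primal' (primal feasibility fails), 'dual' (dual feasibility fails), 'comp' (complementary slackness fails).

Gradient of f: grad f(x) = Q x + c = (6, -6)
Constraint values g_i(x) = a_i^T x - b_i:
  g_1((2, 3)) = 0
Stationarity residual: grad f(x) + sum_i lambda_i a_i = (0, 0)
  -> stationarity OK
Primal feasibility (all g_i <= 0): OK
Dual feasibility (all lambda_i >= 0): FAILS
Complementary slackness (lambda_i * g_i(x) = 0 for all i): OK

Verdict: the first failing condition is dual_feasibility -> dual.

dual


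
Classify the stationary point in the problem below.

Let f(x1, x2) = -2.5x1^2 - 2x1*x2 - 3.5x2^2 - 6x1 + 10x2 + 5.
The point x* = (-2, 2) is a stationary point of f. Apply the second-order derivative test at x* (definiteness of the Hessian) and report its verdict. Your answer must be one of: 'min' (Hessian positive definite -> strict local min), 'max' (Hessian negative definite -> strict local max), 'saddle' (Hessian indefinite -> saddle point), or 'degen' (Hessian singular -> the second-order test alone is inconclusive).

Compute the Hessian H = grad^2 f:
  H = [[-5, -2], [-2, -7]]
Verify stationarity: grad f(x*) = H x* + g = (0, 0).
Eigenvalues of H: -8.2361, -3.7639.
Both eigenvalues < 0, so H is negative definite -> x* is a strict local max.

max


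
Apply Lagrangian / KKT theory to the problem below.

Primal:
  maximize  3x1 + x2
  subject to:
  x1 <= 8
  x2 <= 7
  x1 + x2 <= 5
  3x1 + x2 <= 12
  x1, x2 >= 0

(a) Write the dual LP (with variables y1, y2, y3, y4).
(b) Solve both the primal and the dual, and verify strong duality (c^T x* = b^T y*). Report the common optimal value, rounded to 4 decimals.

The standard primal-dual pair for 'max c^T x s.t. A x <= b, x >= 0' is:
  Dual:  min b^T y  s.t.  A^T y >= c,  y >= 0.

So the dual LP is:
  minimize  8y1 + 7y2 + 5y3 + 12y4
  subject to:
    y1 + y3 + 3y4 >= 3
    y2 + y3 + y4 >= 1
    y1, y2, y3, y4 >= 0

Solving the primal: x* = (3.5, 1.5).
  primal value c^T x* = 12.
Solving the dual: y* = (0, 0, 0, 1).
  dual value b^T y* = 12.
Strong duality: c^T x* = b^T y*. Confirmed.

12


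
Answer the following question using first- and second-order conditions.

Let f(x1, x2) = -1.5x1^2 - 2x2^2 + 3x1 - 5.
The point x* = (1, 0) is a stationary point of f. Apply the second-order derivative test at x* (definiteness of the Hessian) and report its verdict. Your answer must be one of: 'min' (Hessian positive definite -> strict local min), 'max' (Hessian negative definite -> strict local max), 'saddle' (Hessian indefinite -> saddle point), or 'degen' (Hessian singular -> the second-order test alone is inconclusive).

Compute the Hessian H = grad^2 f:
  H = [[-3, 0], [0, -4]]
Verify stationarity: grad f(x*) = H x* + g = (0, 0).
Eigenvalues of H: -4, -3.
Both eigenvalues < 0, so H is negative definite -> x* is a strict local max.

max


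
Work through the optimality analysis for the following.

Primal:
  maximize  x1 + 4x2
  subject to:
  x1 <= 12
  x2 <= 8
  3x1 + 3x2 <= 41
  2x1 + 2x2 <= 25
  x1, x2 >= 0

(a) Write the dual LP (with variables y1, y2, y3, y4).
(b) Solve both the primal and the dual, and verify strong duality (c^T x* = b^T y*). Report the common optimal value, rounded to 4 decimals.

The standard primal-dual pair for 'max c^T x s.t. A x <= b, x >= 0' is:
  Dual:  min b^T y  s.t.  A^T y >= c,  y >= 0.

So the dual LP is:
  minimize  12y1 + 8y2 + 41y3 + 25y4
  subject to:
    y1 + 3y3 + 2y4 >= 1
    y2 + 3y3 + 2y4 >= 4
    y1, y2, y3, y4 >= 0

Solving the primal: x* = (4.5, 8).
  primal value c^T x* = 36.5.
Solving the dual: y* = (0, 3, 0, 0.5).
  dual value b^T y* = 36.5.
Strong duality: c^T x* = b^T y*. Confirmed.

36.5


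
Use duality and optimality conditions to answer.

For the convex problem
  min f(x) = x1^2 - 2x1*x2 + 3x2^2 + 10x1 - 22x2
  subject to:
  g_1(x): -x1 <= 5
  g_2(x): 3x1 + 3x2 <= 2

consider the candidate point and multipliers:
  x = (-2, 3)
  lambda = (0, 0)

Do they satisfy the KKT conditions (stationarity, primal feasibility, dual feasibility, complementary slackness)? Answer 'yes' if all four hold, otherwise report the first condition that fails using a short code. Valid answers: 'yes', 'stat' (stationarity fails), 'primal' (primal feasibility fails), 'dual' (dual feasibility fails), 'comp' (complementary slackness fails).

Gradient of f: grad f(x) = Q x + c = (0, 0)
Constraint values g_i(x) = a_i^T x - b_i:
  g_1((-2, 3)) = -3
  g_2((-2, 3)) = 1
Stationarity residual: grad f(x) + sum_i lambda_i a_i = (0, 0)
  -> stationarity OK
Primal feasibility (all g_i <= 0): FAILS
Dual feasibility (all lambda_i >= 0): OK
Complementary slackness (lambda_i * g_i(x) = 0 for all i): OK

Verdict: the first failing condition is primal_feasibility -> primal.

primal


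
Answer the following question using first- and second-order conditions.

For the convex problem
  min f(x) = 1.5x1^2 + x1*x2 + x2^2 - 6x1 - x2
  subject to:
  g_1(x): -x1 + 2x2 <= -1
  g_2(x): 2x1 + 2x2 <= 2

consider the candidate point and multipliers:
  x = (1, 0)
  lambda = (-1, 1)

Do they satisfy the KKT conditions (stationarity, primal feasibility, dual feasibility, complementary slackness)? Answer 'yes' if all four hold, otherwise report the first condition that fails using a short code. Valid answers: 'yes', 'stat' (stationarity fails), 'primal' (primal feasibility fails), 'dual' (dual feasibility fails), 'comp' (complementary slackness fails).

Gradient of f: grad f(x) = Q x + c = (-3, 0)
Constraint values g_i(x) = a_i^T x - b_i:
  g_1((1, 0)) = 0
  g_2((1, 0)) = 0
Stationarity residual: grad f(x) + sum_i lambda_i a_i = (0, 0)
  -> stationarity OK
Primal feasibility (all g_i <= 0): OK
Dual feasibility (all lambda_i >= 0): FAILS
Complementary slackness (lambda_i * g_i(x) = 0 for all i): OK

Verdict: the first failing condition is dual_feasibility -> dual.

dual


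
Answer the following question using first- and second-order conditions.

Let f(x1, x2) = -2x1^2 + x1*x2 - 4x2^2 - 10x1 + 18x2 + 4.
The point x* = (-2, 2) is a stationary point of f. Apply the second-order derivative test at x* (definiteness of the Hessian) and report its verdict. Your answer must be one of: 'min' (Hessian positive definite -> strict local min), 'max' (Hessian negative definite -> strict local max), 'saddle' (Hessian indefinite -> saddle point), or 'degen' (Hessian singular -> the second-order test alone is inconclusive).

Compute the Hessian H = grad^2 f:
  H = [[-4, 1], [1, -8]]
Verify stationarity: grad f(x*) = H x* + g = (0, 0).
Eigenvalues of H: -8.2361, -3.7639.
Both eigenvalues < 0, so H is negative definite -> x* is a strict local max.

max


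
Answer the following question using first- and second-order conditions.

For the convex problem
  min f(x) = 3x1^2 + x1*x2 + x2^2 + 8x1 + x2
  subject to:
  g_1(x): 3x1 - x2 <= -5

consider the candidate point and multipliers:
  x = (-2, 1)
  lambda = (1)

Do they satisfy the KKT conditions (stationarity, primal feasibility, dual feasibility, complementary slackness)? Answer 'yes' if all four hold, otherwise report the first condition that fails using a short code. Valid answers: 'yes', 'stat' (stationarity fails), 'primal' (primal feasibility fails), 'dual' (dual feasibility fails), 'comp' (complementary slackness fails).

Gradient of f: grad f(x) = Q x + c = (-3, 1)
Constraint values g_i(x) = a_i^T x - b_i:
  g_1((-2, 1)) = -2
Stationarity residual: grad f(x) + sum_i lambda_i a_i = (0, 0)
  -> stationarity OK
Primal feasibility (all g_i <= 0): OK
Dual feasibility (all lambda_i >= 0): OK
Complementary slackness (lambda_i * g_i(x) = 0 for all i): FAILS

Verdict: the first failing condition is complementary_slackness -> comp.

comp


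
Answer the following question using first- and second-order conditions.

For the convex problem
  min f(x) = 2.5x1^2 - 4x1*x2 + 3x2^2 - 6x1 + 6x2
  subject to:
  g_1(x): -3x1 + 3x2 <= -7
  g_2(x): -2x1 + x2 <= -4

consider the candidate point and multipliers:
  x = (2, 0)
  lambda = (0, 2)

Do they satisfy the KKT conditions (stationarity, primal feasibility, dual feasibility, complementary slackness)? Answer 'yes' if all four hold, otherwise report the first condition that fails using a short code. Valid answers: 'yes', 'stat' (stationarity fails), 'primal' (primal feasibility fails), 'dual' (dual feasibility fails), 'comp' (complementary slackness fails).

Gradient of f: grad f(x) = Q x + c = (4, -2)
Constraint values g_i(x) = a_i^T x - b_i:
  g_1((2, 0)) = 1
  g_2((2, 0)) = 0
Stationarity residual: grad f(x) + sum_i lambda_i a_i = (0, 0)
  -> stationarity OK
Primal feasibility (all g_i <= 0): FAILS
Dual feasibility (all lambda_i >= 0): OK
Complementary slackness (lambda_i * g_i(x) = 0 for all i): OK

Verdict: the first failing condition is primal_feasibility -> primal.

primal


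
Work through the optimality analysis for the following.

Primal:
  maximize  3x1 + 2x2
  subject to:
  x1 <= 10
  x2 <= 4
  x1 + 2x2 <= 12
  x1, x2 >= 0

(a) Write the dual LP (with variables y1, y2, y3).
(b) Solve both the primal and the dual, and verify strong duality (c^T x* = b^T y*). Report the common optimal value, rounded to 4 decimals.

The standard primal-dual pair for 'max c^T x s.t. A x <= b, x >= 0' is:
  Dual:  min b^T y  s.t.  A^T y >= c,  y >= 0.

So the dual LP is:
  minimize  10y1 + 4y2 + 12y3
  subject to:
    y1 + y3 >= 3
    y2 + 2y3 >= 2
    y1, y2, y3 >= 0

Solving the primal: x* = (10, 1).
  primal value c^T x* = 32.
Solving the dual: y* = (2, 0, 1).
  dual value b^T y* = 32.
Strong duality: c^T x* = b^T y*. Confirmed.

32


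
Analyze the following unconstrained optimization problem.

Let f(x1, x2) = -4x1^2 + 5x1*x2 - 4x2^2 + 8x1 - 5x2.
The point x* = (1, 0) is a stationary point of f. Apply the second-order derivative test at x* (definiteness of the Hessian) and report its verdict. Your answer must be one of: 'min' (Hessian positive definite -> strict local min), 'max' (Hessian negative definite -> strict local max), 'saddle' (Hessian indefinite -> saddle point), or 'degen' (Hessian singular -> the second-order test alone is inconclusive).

Compute the Hessian H = grad^2 f:
  H = [[-8, 5], [5, -8]]
Verify stationarity: grad f(x*) = H x* + g = (0, 0).
Eigenvalues of H: -13, -3.
Both eigenvalues < 0, so H is negative definite -> x* is a strict local max.

max


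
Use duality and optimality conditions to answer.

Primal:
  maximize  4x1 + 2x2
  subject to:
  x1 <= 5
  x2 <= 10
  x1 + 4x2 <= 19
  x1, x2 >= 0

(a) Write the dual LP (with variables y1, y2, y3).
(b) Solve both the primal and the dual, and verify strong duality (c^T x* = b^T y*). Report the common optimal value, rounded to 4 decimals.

The standard primal-dual pair for 'max c^T x s.t. A x <= b, x >= 0' is:
  Dual:  min b^T y  s.t.  A^T y >= c,  y >= 0.

So the dual LP is:
  minimize  5y1 + 10y2 + 19y3
  subject to:
    y1 + y3 >= 4
    y2 + 4y3 >= 2
    y1, y2, y3 >= 0

Solving the primal: x* = (5, 3.5).
  primal value c^T x* = 27.
Solving the dual: y* = (3.5, 0, 0.5).
  dual value b^T y* = 27.
Strong duality: c^T x* = b^T y*. Confirmed.

27


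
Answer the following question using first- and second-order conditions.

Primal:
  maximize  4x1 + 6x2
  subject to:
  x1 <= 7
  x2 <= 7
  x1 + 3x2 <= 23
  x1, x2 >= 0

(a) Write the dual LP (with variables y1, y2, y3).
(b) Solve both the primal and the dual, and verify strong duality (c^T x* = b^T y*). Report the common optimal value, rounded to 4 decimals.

The standard primal-dual pair for 'max c^T x s.t. A x <= b, x >= 0' is:
  Dual:  min b^T y  s.t.  A^T y >= c,  y >= 0.

So the dual LP is:
  minimize  7y1 + 7y2 + 23y3
  subject to:
    y1 + y3 >= 4
    y2 + 3y3 >= 6
    y1, y2, y3 >= 0

Solving the primal: x* = (7, 5.3333).
  primal value c^T x* = 60.
Solving the dual: y* = (2, 0, 2).
  dual value b^T y* = 60.
Strong duality: c^T x* = b^T y*. Confirmed.

60


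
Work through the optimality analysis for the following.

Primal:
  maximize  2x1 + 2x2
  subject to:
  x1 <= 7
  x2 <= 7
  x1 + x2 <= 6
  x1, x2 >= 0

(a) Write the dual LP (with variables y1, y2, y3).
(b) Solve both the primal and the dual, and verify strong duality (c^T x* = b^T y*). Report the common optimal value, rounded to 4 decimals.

The standard primal-dual pair for 'max c^T x s.t. A x <= b, x >= 0' is:
  Dual:  min b^T y  s.t.  A^T y >= c,  y >= 0.

So the dual LP is:
  minimize  7y1 + 7y2 + 6y3
  subject to:
    y1 + y3 >= 2
    y2 + y3 >= 2
    y1, y2, y3 >= 0

Solving the primal: x* = (6, 0).
  primal value c^T x* = 12.
Solving the dual: y* = (0, 0, 2).
  dual value b^T y* = 12.
Strong duality: c^T x* = b^T y*. Confirmed.

12


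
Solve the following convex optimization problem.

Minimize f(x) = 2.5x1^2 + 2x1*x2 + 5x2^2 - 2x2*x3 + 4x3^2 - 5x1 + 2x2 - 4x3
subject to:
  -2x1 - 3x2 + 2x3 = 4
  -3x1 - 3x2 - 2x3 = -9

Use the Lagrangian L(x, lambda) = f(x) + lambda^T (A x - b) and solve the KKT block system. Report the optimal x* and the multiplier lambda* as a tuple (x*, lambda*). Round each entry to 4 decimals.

Form the Lagrangian:
  L(x, lambda) = (1/2) x^T Q x + c^T x + lambda^T (A x - b)
Stationarity (grad_x L = 0): Q x + c + A^T lambda = 0.
Primal feasibility: A x = b.

This gives the KKT block system:
  [ Q   A^T ] [ x     ]   [-c ]
  [ A    0  ] [ lambda ] = [ b ]

Solving the linear system:
  x*      = (1.4027, -0.3356, 2.8993)
  lambda* = (-5.6913, 4.2416)
  f(x*)   = 20.8289

x* = (1.4027, -0.3356, 2.8993), lambda* = (-5.6913, 4.2416)


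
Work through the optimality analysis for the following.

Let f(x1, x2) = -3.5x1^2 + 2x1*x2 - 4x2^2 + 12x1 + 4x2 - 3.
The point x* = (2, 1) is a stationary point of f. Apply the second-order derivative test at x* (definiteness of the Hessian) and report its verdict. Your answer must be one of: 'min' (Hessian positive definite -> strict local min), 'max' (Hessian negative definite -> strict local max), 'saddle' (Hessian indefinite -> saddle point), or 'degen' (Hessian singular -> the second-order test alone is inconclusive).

Compute the Hessian H = grad^2 f:
  H = [[-7, 2], [2, -8]]
Verify stationarity: grad f(x*) = H x* + g = (0, 0).
Eigenvalues of H: -9.5616, -5.4384.
Both eigenvalues < 0, so H is negative definite -> x* is a strict local max.

max


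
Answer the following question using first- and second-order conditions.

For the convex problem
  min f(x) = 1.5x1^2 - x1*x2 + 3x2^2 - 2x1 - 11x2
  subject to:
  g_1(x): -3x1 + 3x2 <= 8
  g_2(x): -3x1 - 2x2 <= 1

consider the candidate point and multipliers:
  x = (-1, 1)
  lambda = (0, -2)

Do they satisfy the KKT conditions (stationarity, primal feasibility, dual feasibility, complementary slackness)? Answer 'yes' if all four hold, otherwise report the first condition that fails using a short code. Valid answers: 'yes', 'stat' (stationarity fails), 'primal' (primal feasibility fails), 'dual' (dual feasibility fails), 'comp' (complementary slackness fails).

Gradient of f: grad f(x) = Q x + c = (-6, -4)
Constraint values g_i(x) = a_i^T x - b_i:
  g_1((-1, 1)) = -2
  g_2((-1, 1)) = 0
Stationarity residual: grad f(x) + sum_i lambda_i a_i = (0, 0)
  -> stationarity OK
Primal feasibility (all g_i <= 0): OK
Dual feasibility (all lambda_i >= 0): FAILS
Complementary slackness (lambda_i * g_i(x) = 0 for all i): OK

Verdict: the first failing condition is dual_feasibility -> dual.

dual


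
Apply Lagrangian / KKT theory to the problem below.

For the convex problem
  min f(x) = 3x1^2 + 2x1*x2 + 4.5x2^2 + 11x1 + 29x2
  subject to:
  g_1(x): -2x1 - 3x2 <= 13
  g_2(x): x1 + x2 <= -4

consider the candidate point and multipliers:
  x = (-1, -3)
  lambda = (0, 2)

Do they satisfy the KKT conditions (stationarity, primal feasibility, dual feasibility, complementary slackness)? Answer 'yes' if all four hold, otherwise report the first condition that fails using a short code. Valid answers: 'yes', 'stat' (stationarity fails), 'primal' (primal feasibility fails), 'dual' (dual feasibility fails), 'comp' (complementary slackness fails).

Gradient of f: grad f(x) = Q x + c = (-1, 0)
Constraint values g_i(x) = a_i^T x - b_i:
  g_1((-1, -3)) = -2
  g_2((-1, -3)) = 0
Stationarity residual: grad f(x) + sum_i lambda_i a_i = (1, 2)
  -> stationarity FAILS
Primal feasibility (all g_i <= 0): OK
Dual feasibility (all lambda_i >= 0): OK
Complementary slackness (lambda_i * g_i(x) = 0 for all i): OK

Verdict: the first failing condition is stationarity -> stat.

stat


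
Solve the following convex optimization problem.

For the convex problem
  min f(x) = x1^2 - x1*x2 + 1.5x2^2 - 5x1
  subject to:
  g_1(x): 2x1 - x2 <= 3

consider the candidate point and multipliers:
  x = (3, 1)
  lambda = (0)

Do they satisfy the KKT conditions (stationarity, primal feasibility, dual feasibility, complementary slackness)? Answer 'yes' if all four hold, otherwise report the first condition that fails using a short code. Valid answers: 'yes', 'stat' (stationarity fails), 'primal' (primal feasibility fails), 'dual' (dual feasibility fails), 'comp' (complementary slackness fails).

Gradient of f: grad f(x) = Q x + c = (0, 0)
Constraint values g_i(x) = a_i^T x - b_i:
  g_1((3, 1)) = 2
Stationarity residual: grad f(x) + sum_i lambda_i a_i = (0, 0)
  -> stationarity OK
Primal feasibility (all g_i <= 0): FAILS
Dual feasibility (all lambda_i >= 0): OK
Complementary slackness (lambda_i * g_i(x) = 0 for all i): OK

Verdict: the first failing condition is primal_feasibility -> primal.

primal


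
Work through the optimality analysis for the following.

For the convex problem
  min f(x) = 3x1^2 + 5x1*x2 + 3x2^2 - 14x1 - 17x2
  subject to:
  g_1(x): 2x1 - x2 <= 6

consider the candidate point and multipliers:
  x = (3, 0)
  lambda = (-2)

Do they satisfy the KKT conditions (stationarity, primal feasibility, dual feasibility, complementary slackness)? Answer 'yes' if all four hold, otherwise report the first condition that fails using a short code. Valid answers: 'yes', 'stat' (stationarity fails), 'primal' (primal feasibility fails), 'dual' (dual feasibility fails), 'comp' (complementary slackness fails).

Gradient of f: grad f(x) = Q x + c = (4, -2)
Constraint values g_i(x) = a_i^T x - b_i:
  g_1((3, 0)) = 0
Stationarity residual: grad f(x) + sum_i lambda_i a_i = (0, 0)
  -> stationarity OK
Primal feasibility (all g_i <= 0): OK
Dual feasibility (all lambda_i >= 0): FAILS
Complementary slackness (lambda_i * g_i(x) = 0 for all i): OK

Verdict: the first failing condition is dual_feasibility -> dual.

dual


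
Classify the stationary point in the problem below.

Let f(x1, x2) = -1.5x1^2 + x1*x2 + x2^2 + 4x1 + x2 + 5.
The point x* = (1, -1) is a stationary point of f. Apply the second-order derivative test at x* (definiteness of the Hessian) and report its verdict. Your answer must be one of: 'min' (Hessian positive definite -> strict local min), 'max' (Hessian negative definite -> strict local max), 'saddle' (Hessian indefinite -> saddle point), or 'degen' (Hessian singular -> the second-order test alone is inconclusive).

Compute the Hessian H = grad^2 f:
  H = [[-3, 1], [1, 2]]
Verify stationarity: grad f(x*) = H x* + g = (0, 0).
Eigenvalues of H: -3.1926, 2.1926.
Eigenvalues have mixed signs, so H is indefinite -> x* is a saddle point.

saddle


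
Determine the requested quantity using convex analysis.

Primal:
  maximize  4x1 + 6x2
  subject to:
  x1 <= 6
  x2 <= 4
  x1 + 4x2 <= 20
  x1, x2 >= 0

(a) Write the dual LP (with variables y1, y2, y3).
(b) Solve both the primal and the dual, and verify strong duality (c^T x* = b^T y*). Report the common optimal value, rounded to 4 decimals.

The standard primal-dual pair for 'max c^T x s.t. A x <= b, x >= 0' is:
  Dual:  min b^T y  s.t.  A^T y >= c,  y >= 0.

So the dual LP is:
  minimize  6y1 + 4y2 + 20y3
  subject to:
    y1 + y3 >= 4
    y2 + 4y3 >= 6
    y1, y2, y3 >= 0

Solving the primal: x* = (6, 3.5).
  primal value c^T x* = 45.
Solving the dual: y* = (2.5, 0, 1.5).
  dual value b^T y* = 45.
Strong duality: c^T x* = b^T y*. Confirmed.

45


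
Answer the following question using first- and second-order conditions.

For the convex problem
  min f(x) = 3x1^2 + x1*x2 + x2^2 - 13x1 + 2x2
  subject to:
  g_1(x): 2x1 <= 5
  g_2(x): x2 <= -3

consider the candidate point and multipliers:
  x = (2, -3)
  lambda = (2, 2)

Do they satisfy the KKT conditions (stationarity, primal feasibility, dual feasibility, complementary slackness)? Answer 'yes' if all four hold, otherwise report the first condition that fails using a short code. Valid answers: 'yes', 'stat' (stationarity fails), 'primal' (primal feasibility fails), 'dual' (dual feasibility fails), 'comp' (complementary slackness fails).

Gradient of f: grad f(x) = Q x + c = (-4, -2)
Constraint values g_i(x) = a_i^T x - b_i:
  g_1((2, -3)) = -1
  g_2((2, -3)) = 0
Stationarity residual: grad f(x) + sum_i lambda_i a_i = (0, 0)
  -> stationarity OK
Primal feasibility (all g_i <= 0): OK
Dual feasibility (all lambda_i >= 0): OK
Complementary slackness (lambda_i * g_i(x) = 0 for all i): FAILS

Verdict: the first failing condition is complementary_slackness -> comp.

comp


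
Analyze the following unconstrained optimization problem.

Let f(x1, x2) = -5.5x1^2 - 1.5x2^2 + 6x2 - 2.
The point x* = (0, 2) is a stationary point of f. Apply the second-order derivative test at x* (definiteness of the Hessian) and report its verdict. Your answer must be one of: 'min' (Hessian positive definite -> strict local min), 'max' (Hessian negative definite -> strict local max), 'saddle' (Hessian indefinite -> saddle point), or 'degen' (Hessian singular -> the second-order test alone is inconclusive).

Compute the Hessian H = grad^2 f:
  H = [[-11, 0], [0, -3]]
Verify stationarity: grad f(x*) = H x* + g = (0, 0).
Eigenvalues of H: -11, -3.
Both eigenvalues < 0, so H is negative definite -> x* is a strict local max.

max


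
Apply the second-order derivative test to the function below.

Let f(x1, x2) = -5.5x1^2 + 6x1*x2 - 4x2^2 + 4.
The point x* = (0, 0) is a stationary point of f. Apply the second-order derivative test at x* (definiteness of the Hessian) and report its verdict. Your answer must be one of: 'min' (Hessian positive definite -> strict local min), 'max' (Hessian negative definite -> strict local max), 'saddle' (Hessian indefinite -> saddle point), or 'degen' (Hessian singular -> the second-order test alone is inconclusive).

Compute the Hessian H = grad^2 f:
  H = [[-11, 6], [6, -8]]
Verify stationarity: grad f(x*) = H x* + g = (0, 0).
Eigenvalues of H: -15.6847, -3.3153.
Both eigenvalues < 0, so H is negative definite -> x* is a strict local max.

max


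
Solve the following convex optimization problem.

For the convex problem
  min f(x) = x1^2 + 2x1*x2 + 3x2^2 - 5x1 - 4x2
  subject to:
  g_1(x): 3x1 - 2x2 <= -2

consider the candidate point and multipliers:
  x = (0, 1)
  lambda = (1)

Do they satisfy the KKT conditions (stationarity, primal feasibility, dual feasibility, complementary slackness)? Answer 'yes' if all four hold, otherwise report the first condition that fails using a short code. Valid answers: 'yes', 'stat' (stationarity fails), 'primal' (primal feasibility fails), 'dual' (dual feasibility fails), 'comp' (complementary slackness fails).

Gradient of f: grad f(x) = Q x + c = (-3, 2)
Constraint values g_i(x) = a_i^T x - b_i:
  g_1((0, 1)) = 0
Stationarity residual: grad f(x) + sum_i lambda_i a_i = (0, 0)
  -> stationarity OK
Primal feasibility (all g_i <= 0): OK
Dual feasibility (all lambda_i >= 0): OK
Complementary slackness (lambda_i * g_i(x) = 0 for all i): OK

Verdict: yes, KKT holds.

yes


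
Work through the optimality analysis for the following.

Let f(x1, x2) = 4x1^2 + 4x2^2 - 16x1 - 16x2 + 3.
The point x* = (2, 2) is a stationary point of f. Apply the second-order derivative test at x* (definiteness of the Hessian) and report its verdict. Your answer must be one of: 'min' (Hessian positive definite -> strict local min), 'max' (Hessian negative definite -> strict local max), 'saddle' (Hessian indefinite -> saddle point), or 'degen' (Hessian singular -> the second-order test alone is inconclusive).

Compute the Hessian H = grad^2 f:
  H = [[8, 0], [0, 8]]
Verify stationarity: grad f(x*) = H x* + g = (0, 0).
Eigenvalues of H: 8, 8.
Both eigenvalues > 0, so H is positive definite -> x* is a strict local min.

min


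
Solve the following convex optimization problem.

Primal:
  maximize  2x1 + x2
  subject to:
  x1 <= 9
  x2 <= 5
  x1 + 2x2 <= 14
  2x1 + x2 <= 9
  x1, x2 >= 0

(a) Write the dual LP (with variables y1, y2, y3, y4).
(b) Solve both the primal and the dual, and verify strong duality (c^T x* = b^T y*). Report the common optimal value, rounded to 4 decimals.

The standard primal-dual pair for 'max c^T x s.t. A x <= b, x >= 0' is:
  Dual:  min b^T y  s.t.  A^T y >= c,  y >= 0.

So the dual LP is:
  minimize  9y1 + 5y2 + 14y3 + 9y4
  subject to:
    y1 + y3 + 2y4 >= 2
    y2 + 2y3 + y4 >= 1
    y1, y2, y3, y4 >= 0

Solving the primal: x* = (2, 5).
  primal value c^T x* = 9.
Solving the dual: y* = (0, 0, 0, 1).
  dual value b^T y* = 9.
Strong duality: c^T x* = b^T y*. Confirmed.

9


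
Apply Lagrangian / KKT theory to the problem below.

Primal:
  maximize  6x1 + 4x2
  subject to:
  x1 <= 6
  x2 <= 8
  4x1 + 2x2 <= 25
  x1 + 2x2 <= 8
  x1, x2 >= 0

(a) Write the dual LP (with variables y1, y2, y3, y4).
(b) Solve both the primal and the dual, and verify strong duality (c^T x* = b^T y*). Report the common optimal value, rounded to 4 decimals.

The standard primal-dual pair for 'max c^T x s.t. A x <= b, x >= 0' is:
  Dual:  min b^T y  s.t.  A^T y >= c,  y >= 0.

So the dual LP is:
  minimize  6y1 + 8y2 + 25y3 + 8y4
  subject to:
    y1 + 4y3 + y4 >= 6
    y2 + 2y3 + 2y4 >= 4
    y1, y2, y3, y4 >= 0

Solving the primal: x* = (5.6667, 1.1667).
  primal value c^T x* = 38.6667.
Solving the dual: y* = (0, 0, 1.3333, 0.6667).
  dual value b^T y* = 38.6667.
Strong duality: c^T x* = b^T y*. Confirmed.

38.6667


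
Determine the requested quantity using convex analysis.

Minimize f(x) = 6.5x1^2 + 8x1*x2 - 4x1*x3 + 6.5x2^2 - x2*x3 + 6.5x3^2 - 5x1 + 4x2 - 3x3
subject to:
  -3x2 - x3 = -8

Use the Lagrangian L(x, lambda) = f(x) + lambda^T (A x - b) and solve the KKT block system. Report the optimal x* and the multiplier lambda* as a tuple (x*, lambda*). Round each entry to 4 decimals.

Form the Lagrangian:
  L(x, lambda) = (1/2) x^T Q x + c^T x + lambda^T (A x - b)
Stationarity (grad_x L = 0): Q x + c + A^T lambda = 0.
Primal feasibility: A x = b.

This gives the KKT block system:
  [ Q   A^T ] [ x     ]   [-c ]
  [ A    0  ] [ lambda ] = [ b ]

Solving the linear system:
  x*      = (-0.8099, 2.3765, 0.8706)
  lambda* = (9.1813)
  f(x*)   = 42.197

x* = (-0.8099, 2.3765, 0.8706), lambda* = (9.1813)


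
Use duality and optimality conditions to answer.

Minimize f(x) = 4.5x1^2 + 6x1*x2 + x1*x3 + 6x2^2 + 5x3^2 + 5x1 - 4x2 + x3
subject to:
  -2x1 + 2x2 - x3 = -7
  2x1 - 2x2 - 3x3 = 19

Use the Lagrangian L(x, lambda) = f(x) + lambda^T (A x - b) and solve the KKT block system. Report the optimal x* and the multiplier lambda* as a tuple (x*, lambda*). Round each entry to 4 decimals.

Form the Lagrangian:
  L(x, lambda) = (1/2) x^T Q x + c^T x + lambda^T (A x - b)
Stationarity (grad_x L = 0): Q x + c + A^T lambda = 0.
Primal feasibility: A x = b.

This gives the KKT block system:
  [ Q   A^T ] [ x     ]   [-c ]
  [ A    0  ] [ lambda ] = [ b ]

Solving the linear system:
  x*      = (2.7879, -2.2121, -3)
  lambda* = (-1.3712, -8.2803)
  f(x*)   = 83.7576

x* = (2.7879, -2.2121, -3), lambda* = (-1.3712, -8.2803)


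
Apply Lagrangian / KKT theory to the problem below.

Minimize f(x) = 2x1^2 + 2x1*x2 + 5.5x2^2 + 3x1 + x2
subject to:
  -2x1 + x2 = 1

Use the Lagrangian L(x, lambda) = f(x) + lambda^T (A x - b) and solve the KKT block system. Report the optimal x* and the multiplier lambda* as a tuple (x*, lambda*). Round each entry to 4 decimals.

Form the Lagrangian:
  L(x, lambda) = (1/2) x^T Q x + c^T x + lambda^T (A x - b)
Stationarity (grad_x L = 0): Q x + c + A^T lambda = 0.
Primal feasibility: A x = b.

This gives the KKT block system:
  [ Q   A^T ] [ x     ]   [-c ]
  [ A    0  ] [ lambda ] = [ b ]

Solving the linear system:
  x*      = (-0.5179, -0.0357)
  lambda* = (0.4286)
  f(x*)   = -1.0089

x* = (-0.5179, -0.0357), lambda* = (0.4286)


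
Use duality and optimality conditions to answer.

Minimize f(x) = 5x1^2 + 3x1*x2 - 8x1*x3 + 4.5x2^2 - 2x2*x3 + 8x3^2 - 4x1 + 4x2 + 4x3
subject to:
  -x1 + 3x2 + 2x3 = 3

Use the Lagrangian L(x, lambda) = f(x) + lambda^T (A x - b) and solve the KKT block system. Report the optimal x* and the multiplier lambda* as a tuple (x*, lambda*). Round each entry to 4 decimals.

Form the Lagrangian:
  L(x, lambda) = (1/2) x^T Q x + c^T x + lambda^T (A x - b)
Stationarity (grad_x L = 0): Q x + c + A^T lambda = 0.
Primal feasibility: A x = b.

This gives the KKT block system:
  [ Q   A^T ] [ x     ]   [-c ]
  [ A    0  ] [ lambda ] = [ b ]

Solving the linear system:
  x*      = (0.0662, 0.8013, 0.3311)
  lambda* = (-3.5828)
  f(x*)   = 7.5066

x* = (0.0662, 0.8013, 0.3311), lambda* = (-3.5828)


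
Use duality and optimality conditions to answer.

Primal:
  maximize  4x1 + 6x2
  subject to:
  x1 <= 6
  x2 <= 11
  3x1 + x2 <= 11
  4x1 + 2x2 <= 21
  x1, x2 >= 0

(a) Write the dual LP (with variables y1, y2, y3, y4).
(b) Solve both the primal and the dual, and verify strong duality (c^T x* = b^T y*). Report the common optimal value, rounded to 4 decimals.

The standard primal-dual pair for 'max c^T x s.t. A x <= b, x >= 0' is:
  Dual:  min b^T y  s.t.  A^T y >= c,  y >= 0.

So the dual LP is:
  minimize  6y1 + 11y2 + 11y3 + 21y4
  subject to:
    y1 + 3y3 + 4y4 >= 4
    y2 + y3 + 2y4 >= 6
    y1, y2, y3, y4 >= 0

Solving the primal: x* = (0, 10.5).
  primal value c^T x* = 63.
Solving the dual: y* = (0, 0, 0, 3).
  dual value b^T y* = 63.
Strong duality: c^T x* = b^T y*. Confirmed.

63


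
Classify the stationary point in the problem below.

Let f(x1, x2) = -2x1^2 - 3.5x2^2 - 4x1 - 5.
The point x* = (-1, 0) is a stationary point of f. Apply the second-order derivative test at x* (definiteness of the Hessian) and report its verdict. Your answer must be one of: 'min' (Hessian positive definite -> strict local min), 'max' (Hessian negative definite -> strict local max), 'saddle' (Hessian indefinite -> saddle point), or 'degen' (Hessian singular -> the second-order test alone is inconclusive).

Compute the Hessian H = grad^2 f:
  H = [[-4, 0], [0, -7]]
Verify stationarity: grad f(x*) = H x* + g = (0, 0).
Eigenvalues of H: -7, -4.
Both eigenvalues < 0, so H is negative definite -> x* is a strict local max.

max


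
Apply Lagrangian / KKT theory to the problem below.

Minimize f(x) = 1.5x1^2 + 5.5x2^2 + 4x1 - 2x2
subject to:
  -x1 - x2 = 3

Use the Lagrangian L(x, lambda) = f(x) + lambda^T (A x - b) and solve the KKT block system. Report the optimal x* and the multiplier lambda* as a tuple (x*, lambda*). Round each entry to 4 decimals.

Form the Lagrangian:
  L(x, lambda) = (1/2) x^T Q x + c^T x + lambda^T (A x - b)
Stationarity (grad_x L = 0): Q x + c + A^T lambda = 0.
Primal feasibility: A x = b.

This gives the KKT block system:
  [ Q   A^T ] [ x     ]   [-c ]
  [ A    0  ] [ lambda ] = [ b ]

Solving the linear system:
  x*      = (-2.7857, -0.2143)
  lambda* = (-4.3571)
  f(x*)   = 1.1786

x* = (-2.7857, -0.2143), lambda* = (-4.3571)


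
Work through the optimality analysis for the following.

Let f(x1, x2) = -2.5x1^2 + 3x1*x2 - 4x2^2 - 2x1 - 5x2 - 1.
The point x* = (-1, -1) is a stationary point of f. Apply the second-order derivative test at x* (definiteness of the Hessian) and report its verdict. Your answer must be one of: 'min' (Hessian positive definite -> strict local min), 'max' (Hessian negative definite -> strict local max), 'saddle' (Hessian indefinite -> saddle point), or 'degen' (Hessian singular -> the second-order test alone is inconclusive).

Compute the Hessian H = grad^2 f:
  H = [[-5, 3], [3, -8]]
Verify stationarity: grad f(x*) = H x* + g = (0, 0).
Eigenvalues of H: -9.8541, -3.1459.
Both eigenvalues < 0, so H is negative definite -> x* is a strict local max.

max


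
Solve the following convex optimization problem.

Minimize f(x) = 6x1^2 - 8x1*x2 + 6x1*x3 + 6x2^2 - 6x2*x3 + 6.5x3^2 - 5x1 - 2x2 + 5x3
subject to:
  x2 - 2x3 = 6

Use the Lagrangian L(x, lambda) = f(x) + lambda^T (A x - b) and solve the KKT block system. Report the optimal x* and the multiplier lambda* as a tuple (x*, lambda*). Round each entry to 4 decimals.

Form the Lagrangian:
  L(x, lambda) = (1/2) x^T Q x + c^T x + lambda^T (A x - b)
Stationarity (grad_x L = 0): Q x + c + A^T lambda = 0.
Primal feasibility: A x = b.

This gives the KKT block system:
  [ Q   A^T ] [ x     ]   [-c ]
  [ A    0  ] [ lambda ] = [ b ]

Solving the linear system:
  x*      = (2.532, 1.4767, -2.2616)
  lambda* = (-9.0349)
  f(x*)   = 13.6439

x* = (2.532, 1.4767, -2.2616), lambda* = (-9.0349)


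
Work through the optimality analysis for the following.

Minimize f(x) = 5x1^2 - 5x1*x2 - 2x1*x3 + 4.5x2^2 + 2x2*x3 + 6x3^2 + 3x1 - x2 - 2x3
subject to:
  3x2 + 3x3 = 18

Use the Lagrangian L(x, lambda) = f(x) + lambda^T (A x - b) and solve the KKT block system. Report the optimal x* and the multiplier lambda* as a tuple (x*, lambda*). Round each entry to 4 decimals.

Form the Lagrangian:
  L(x, lambda) = (1/2) x^T Q x + c^T x + lambda^T (A x - b)
Stationarity (grad_x L = 0): Q x + c + A^T lambda = 0.
Primal feasibility: A x = b.

This gives the KKT block system:
  [ Q   A^T ] [ x     ]   [-c ]
  [ A    0  ] [ lambda ] = [ b ]

Solving the linear system:
  x*      = (2.0497, 3.8323, 2.1677)
  lambda* = (-9.1925)
  f(x*)   = 81.7236

x* = (2.0497, 3.8323, 2.1677), lambda* = (-9.1925)


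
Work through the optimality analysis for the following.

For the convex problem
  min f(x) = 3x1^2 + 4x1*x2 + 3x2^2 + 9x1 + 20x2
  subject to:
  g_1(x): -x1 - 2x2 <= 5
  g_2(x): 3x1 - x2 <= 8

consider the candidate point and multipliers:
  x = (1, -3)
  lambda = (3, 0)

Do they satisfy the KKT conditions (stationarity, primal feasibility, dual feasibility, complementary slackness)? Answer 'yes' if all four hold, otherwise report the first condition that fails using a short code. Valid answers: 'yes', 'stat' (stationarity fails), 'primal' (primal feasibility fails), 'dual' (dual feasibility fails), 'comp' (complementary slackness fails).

Gradient of f: grad f(x) = Q x + c = (3, 6)
Constraint values g_i(x) = a_i^T x - b_i:
  g_1((1, -3)) = 0
  g_2((1, -3)) = -2
Stationarity residual: grad f(x) + sum_i lambda_i a_i = (0, 0)
  -> stationarity OK
Primal feasibility (all g_i <= 0): OK
Dual feasibility (all lambda_i >= 0): OK
Complementary slackness (lambda_i * g_i(x) = 0 for all i): OK

Verdict: yes, KKT holds.

yes


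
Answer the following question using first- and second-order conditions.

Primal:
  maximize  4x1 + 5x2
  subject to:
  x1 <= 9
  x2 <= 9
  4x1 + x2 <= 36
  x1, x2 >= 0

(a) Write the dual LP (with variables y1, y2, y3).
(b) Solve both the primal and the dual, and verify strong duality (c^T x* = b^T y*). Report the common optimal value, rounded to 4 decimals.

The standard primal-dual pair for 'max c^T x s.t. A x <= b, x >= 0' is:
  Dual:  min b^T y  s.t.  A^T y >= c,  y >= 0.

So the dual LP is:
  minimize  9y1 + 9y2 + 36y3
  subject to:
    y1 + 4y3 >= 4
    y2 + y3 >= 5
    y1, y2, y3 >= 0

Solving the primal: x* = (6.75, 9).
  primal value c^T x* = 72.
Solving the dual: y* = (0, 4, 1).
  dual value b^T y* = 72.
Strong duality: c^T x* = b^T y*. Confirmed.

72
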